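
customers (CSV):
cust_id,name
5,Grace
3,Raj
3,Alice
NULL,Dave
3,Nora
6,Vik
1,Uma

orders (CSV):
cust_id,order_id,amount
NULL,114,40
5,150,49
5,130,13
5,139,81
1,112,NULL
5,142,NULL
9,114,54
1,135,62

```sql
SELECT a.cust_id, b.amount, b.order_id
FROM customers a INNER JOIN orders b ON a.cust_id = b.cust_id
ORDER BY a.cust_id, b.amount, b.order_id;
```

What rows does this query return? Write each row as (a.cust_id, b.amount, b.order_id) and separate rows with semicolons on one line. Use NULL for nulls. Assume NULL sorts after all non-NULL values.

(1, 62, 135); (1, NULL, 112); (5, 13, 130); (5, 49, 150); (5, 81, 139); (5, NULL, 142)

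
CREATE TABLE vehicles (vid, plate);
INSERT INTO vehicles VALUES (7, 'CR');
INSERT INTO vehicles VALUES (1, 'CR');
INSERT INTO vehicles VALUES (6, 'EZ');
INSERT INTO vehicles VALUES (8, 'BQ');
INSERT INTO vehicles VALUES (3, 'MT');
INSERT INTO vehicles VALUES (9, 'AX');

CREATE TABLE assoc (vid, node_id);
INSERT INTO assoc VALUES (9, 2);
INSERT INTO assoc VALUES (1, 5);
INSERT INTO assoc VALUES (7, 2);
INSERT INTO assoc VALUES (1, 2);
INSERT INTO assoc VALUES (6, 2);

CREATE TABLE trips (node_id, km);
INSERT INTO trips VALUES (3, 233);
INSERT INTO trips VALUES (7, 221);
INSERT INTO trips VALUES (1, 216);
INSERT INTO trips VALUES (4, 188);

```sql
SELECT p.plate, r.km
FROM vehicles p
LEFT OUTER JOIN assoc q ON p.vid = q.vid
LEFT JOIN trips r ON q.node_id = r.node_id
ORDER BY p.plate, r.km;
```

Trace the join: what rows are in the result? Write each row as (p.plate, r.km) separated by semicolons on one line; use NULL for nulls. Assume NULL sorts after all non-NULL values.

(AX, NULL); (BQ, NULL); (CR, NULL); (CR, NULL); (CR, NULL); (EZ, NULL); (MT, NULL)

Evaluate left to right. First `vehicles p LEFT JOIN assoc q` on vid: 7 row(s).
Then LEFT JOIN `trips r` on node_id: each of those 7 rows is kept; rows whose q.node_id has no match in r get NULL for r's columns.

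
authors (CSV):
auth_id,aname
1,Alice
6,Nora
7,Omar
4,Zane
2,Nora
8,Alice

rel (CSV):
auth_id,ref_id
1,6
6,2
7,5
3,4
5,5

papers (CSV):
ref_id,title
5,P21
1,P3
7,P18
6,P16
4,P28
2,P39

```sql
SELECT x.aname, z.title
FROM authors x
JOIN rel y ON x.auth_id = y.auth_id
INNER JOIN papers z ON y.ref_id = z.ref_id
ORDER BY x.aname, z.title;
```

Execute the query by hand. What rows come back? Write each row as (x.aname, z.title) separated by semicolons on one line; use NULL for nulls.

(Alice, P16); (Nora, P39); (Omar, P21)

Joins associate left-to-right: authors INNER JOIN rel on auth_id gives 3 intermediate row(s).
Then INNER JOIN `papers z` on ref_id: keep only rows whose y.ref_id appears in z.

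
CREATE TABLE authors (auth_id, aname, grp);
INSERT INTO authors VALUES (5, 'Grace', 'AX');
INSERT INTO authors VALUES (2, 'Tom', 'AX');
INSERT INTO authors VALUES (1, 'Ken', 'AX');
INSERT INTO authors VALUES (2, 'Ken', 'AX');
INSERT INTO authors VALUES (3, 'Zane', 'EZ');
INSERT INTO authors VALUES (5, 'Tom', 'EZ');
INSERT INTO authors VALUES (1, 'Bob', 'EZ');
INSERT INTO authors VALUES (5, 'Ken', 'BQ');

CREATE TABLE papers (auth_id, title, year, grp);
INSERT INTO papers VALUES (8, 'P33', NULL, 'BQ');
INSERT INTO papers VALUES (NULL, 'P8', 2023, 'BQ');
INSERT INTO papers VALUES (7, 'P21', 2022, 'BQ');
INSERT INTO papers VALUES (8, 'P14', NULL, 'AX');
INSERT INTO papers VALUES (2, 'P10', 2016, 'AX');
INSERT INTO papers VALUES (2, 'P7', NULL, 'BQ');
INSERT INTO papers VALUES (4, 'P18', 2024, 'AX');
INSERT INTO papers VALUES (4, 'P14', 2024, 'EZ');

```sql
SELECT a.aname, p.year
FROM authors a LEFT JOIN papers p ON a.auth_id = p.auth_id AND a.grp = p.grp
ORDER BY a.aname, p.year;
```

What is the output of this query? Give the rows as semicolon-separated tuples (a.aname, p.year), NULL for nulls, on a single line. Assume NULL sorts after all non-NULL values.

LEFT JOIN keeps every row from `authors`; unmatched rows get NULL for `papers`'s columns.
Matching on a.auth_id = p.auth_id AND a.grp = p.grp. A NULL in a compared column never satisfies the condition.
- a row (auth_id=5, grp=AX): no match → kept, p columns NULL.
- a row (auth_id=2, grp=AX): matches 1 p row(s) → 1 output row(s).
- a row (auth_id=1, grp=AX): no match → kept, p columns NULL.
- a row (auth_id=2, grp=AX): matches 1 p row(s) → 1 output row(s).
- a row (auth_id=3, grp=EZ): no match → kept, p columns NULL.
- a row (auth_id=5, grp=EZ): no match → kept, p columns NULL.
- a row (auth_id=1, grp=EZ): no match → kept, p columns NULL.
- a row (auth_id=5, grp=BQ): no match → kept, p columns NULL.
After projecting and ordering:
a.aname | p.year
Bob | NULL
Grace | NULL
Ken | 2016
Ken | NULL
Ken | NULL
Tom | 2016
Tom | NULL
Zane | NULL

(Bob, NULL); (Grace, NULL); (Ken, 2016); (Ken, NULL); (Ken, NULL); (Tom, 2016); (Tom, NULL); (Zane, NULL)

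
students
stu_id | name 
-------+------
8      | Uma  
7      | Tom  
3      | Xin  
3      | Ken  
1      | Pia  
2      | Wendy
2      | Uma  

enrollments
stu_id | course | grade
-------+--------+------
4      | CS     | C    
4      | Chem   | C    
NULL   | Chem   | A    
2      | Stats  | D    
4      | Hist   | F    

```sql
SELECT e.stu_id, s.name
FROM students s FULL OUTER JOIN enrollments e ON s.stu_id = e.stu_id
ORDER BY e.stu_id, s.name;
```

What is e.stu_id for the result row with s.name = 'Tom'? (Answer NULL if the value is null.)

NULL

FULL OUTER JOIN keeps every row from both sides; unmatched rows get NULL for the other side's columns.
Matching on s.stu_id = e.stu_id. A NULL in a compared column never satisfies the condition.
- s (stu_id=8) has no partner → padded with NULL.
- s (stu_id=7) has no partner → padded with NULL.
- s (stu_id=3) has no partner → padded with NULL.
- s (stu_id=3) has no partner → padded with NULL.
- s (stu_id=1) has no partner → padded with NULL.
- s (stu_id=2) pairs with 1 row(s) of e.
- s (stu_id=2) pairs with 1 row(s) of e.
- 4 e row(s) had no s match → kept, s columns NULL.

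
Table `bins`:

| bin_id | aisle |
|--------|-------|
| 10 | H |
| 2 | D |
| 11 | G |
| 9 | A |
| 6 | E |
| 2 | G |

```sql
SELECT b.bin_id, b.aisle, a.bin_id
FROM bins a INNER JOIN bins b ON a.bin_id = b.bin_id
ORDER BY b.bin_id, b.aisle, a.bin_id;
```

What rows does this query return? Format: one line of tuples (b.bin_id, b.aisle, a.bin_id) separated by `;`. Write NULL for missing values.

INNER JOIN keeps only pairs where the ON condition holds.
Matching on a.bin_id = b.bin_id.
- a (bin_id=10) pairs with 1 row(s) of b.
- a (bin_id=2) pairs with 2 row(s) of b.
- a (bin_id=11) pairs with 1 row(s) of b.
- a (bin_id=9) pairs with 1 row(s) of b.
- a (bin_id=6) pairs with 1 row(s) of b.
- a (bin_id=2) pairs with 2 row(s) of b.
After projecting and ordering:
b.bin_id | b.aisle | a.bin_id
2 | D | 2
2 | D | 2
2 | G | 2
2 | G | 2
6 | E | 6
9 | A | 9
10 | H | 10
11 | G | 11

(2, D, 2); (2, D, 2); (2, G, 2); (2, G, 2); (6, E, 6); (9, A, 9); (10, H, 10); (11, G, 11)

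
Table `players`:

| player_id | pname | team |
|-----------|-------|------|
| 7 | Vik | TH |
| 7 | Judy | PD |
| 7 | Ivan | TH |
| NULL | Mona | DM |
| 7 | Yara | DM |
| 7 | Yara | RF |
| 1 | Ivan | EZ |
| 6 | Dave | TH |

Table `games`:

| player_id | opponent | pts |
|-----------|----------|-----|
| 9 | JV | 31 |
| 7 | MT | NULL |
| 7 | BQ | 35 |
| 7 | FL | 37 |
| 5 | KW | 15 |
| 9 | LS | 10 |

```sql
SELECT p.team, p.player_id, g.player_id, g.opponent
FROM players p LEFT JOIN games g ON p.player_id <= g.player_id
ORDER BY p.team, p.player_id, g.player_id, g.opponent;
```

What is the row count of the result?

37

LEFT JOIN keeps every row from `players`; unmatched rows get NULL for `games`'s columns.
Matching on p.player_id <= g.player_id. A NULL in a compared column never satisfies the condition.
Matched pairs: 36; unmatched p rows kept: 1.
Total: 36 matched + 1 padded = 37 rows.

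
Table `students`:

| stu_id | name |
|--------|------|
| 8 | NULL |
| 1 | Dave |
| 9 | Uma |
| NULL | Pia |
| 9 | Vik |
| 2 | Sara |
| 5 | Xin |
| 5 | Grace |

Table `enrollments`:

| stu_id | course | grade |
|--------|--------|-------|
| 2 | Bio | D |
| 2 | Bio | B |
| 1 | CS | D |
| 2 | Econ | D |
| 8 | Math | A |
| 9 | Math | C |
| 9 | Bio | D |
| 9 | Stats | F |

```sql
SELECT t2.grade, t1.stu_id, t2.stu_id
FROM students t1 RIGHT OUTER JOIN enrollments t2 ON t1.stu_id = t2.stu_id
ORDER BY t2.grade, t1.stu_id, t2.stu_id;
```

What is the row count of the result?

RIGHT JOIN keeps every row from `enrollments`; unmatched rows get NULL for `students`'s columns.
Matching on t1.stu_id = t2.stu_id. A NULL in a compared column never satisfies the condition.
Matched pairs: 11; unmatched t2 rows kept: 0.
Total: 11 rows.

11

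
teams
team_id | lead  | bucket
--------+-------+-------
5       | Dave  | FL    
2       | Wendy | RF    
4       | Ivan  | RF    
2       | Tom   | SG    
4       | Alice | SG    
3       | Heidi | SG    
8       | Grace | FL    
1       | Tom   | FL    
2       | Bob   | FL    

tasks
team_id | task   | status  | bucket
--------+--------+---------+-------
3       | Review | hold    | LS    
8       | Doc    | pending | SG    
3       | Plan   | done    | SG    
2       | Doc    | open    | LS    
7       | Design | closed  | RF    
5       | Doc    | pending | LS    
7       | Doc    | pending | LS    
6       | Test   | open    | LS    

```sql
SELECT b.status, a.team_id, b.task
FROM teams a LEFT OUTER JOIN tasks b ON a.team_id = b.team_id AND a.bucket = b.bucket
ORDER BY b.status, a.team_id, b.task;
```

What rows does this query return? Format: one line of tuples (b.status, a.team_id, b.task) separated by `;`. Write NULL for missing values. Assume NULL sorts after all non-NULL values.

LEFT JOIN keeps every row from `teams`; unmatched rows get NULL for `tasks`'s columns.
Matching on a.team_id = b.team_id AND a.bucket = b.bucket.
Matched pairs: 1; unmatched a rows kept: 8.

(done, 3, Plan); (NULL, 1, NULL); (NULL, 2, NULL); (NULL, 2, NULL); (NULL, 2, NULL); (NULL, 4, NULL); (NULL, 4, NULL); (NULL, 5, NULL); (NULL, 8, NULL)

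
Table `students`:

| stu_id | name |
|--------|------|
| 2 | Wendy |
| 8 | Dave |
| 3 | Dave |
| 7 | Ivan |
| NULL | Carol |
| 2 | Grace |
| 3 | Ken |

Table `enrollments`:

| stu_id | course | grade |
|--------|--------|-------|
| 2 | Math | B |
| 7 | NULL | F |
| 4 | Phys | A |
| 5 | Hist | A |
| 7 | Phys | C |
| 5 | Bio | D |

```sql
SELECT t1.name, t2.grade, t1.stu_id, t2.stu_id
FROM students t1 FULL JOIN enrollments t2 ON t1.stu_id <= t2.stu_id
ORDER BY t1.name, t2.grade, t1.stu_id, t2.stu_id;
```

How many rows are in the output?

26

FULL OUTER JOIN keeps every row from both sides; unmatched rows get NULL for the other side's columns.
Matching on t1.stu_id <= t2.stu_id. A NULL in a compared column never satisfies the condition.
- stu_id=2: 6 matching t2 row(s), so 6 row(s) emitted.
- stu_id=8: no t2 row matches, row kept with t2 columns NULL.
- stu_id=3: 5 matching t2 row(s), so 5 row(s) emitted.
- stu_id=7: 2 matching t2 row(s), so 2 row(s) emitted.
- stu_id=NULL: no t2 row matches, row kept with t2 columns NULL.
- stu_id=2: 6 matching t2 row(s), so 6 row(s) emitted.
- stu_id=3: 5 matching t2 row(s), so 5 row(s) emitted.
Total: 24 matched + 2 padded = 26 rows.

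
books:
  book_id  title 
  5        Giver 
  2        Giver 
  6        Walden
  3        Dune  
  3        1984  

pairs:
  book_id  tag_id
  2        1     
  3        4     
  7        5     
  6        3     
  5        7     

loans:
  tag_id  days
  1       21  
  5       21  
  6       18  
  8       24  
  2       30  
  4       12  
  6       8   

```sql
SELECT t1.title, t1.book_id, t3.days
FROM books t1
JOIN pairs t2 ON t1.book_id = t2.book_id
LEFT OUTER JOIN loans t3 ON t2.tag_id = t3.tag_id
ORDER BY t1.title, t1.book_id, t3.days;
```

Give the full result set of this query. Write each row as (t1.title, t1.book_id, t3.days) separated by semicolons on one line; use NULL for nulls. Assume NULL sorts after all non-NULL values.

Joins associate left-to-right: books INNER JOIN pairs on book_id gives 5 intermediate row(s).
Then LEFT JOIN `loans t3` on tag_id: each of those 5 rows is kept; rows whose t2.tag_id has no match in t3 get NULL for t3's columns.

(1984, 3, 12); (Dune, 3, 12); (Giver, 2, 21); (Giver, 5, NULL); (Walden, 6, NULL)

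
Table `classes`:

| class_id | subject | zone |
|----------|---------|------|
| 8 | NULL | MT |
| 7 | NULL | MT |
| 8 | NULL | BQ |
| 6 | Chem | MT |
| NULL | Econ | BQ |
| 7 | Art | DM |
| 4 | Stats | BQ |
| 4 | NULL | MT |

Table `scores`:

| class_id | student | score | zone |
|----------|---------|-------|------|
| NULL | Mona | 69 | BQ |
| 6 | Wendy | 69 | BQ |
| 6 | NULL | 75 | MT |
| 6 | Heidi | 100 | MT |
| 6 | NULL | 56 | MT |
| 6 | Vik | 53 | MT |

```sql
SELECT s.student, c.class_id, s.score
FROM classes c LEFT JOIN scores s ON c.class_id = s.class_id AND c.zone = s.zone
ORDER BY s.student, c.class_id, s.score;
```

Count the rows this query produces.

11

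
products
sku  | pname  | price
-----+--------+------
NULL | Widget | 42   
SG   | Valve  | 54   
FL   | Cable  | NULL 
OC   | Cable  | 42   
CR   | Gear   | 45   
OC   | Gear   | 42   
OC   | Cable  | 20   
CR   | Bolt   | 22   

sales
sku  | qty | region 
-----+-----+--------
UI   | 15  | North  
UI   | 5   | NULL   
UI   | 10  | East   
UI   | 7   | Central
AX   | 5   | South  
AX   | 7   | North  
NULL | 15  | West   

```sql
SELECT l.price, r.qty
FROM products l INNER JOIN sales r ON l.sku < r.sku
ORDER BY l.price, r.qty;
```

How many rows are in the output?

INNER JOIN keeps only pairs where the ON condition holds.
Matching on l.sku < r.sku. A NULL in a compared column never satisfies the condition.
Matched pairs: 28.
Total: 28 rows.

28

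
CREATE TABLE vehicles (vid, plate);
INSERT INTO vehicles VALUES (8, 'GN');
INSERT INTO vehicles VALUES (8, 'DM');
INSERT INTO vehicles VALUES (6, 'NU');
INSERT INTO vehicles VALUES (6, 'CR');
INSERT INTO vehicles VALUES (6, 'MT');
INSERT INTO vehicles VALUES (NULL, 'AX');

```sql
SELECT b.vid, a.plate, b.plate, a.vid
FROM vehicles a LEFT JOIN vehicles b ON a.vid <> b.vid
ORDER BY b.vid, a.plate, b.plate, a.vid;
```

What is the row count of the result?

13

LEFT JOIN keeps every row from `vehicles a`; unmatched rows get NULL for `vehicles b`'s columns.
Matching on a.vid <> b.vid. A NULL in a compared column never satisfies the condition.
- a[0] vid=8 → 3 match(es) in b → 3 row(s).
- a[1] vid=8 → 3 match(es) in b → 3 row(s).
- a[2] vid=6 → 2 match(es) in b → 2 row(s).
- a[3] vid=6 → 2 match(es) in b → 2 row(s).
- a[4] vid=6 → 2 match(es) in b → 2 row(s).
- a[5] vid=NULL → no match; kept with NULLs on the b side.
Total: 12 matched + 1 padded = 13 rows.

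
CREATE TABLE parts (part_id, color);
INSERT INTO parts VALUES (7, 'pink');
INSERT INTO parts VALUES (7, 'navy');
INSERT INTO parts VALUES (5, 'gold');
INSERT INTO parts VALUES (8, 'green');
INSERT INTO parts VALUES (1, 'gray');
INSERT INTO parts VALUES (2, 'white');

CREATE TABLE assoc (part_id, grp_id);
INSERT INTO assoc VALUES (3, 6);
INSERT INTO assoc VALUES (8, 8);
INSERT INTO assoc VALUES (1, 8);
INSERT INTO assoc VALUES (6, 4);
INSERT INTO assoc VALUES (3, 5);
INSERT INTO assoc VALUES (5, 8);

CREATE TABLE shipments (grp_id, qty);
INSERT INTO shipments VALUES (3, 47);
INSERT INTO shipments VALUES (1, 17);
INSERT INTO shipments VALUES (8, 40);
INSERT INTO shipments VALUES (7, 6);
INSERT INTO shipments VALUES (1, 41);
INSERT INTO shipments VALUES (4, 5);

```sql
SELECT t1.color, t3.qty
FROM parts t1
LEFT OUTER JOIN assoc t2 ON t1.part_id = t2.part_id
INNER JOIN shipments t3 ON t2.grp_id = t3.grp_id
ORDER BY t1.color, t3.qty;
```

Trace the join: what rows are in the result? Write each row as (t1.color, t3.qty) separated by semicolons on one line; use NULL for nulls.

Joins associate left-to-right: parts LEFT JOIN assoc on part_id gives 6 intermediate row(s).
Then INNER JOIN `shipments t3` on grp_id: keep only rows whose t2.grp_id appears in t3.

(gold, 40); (gray, 40); (green, 40)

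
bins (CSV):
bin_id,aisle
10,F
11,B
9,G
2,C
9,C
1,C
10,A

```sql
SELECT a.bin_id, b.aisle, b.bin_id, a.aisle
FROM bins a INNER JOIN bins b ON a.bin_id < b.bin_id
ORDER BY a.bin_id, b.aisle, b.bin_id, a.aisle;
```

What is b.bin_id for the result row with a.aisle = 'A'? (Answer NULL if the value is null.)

11

INNER JOIN keeps only pairs where the ON condition holds.
Matching on a.bin_id < b.bin_id.
- bin_id=10: 1 matching b row(s), so 1 row(s) emitted.
- bin_id=11: no matching b row, dropped.
- bin_id=9: 3 matching b row(s), so 3 row(s) emitted.
- bin_id=2: 5 matching b row(s), so 5 row(s) emitted.
- bin_id=9: 3 matching b row(s), so 3 row(s) emitted.
- bin_id=1: 6 matching b row(s), so 6 row(s) emitted.
- bin_id=10: 1 matching b row(s), so 1 row(s) emitted.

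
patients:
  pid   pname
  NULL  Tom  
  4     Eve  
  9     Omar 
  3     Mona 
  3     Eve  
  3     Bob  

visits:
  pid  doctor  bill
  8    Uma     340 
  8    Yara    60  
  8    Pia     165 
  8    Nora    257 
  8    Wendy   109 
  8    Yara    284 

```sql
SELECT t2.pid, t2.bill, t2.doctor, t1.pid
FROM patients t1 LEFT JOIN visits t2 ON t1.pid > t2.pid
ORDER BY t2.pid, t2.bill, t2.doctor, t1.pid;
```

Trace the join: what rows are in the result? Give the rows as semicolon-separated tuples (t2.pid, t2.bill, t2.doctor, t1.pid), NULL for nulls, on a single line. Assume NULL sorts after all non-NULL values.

LEFT JOIN keeps every row from `patients`; unmatched rows get NULL for `visits`'s columns.
Matching on t1.pid > t2.pid. A NULL in a compared column never satisfies the condition.
Matched pairs: 6; unmatched t1 rows kept: 5.

(8, 60, Yara, 9); (8, 109, Wendy, 9); (8, 165, Pia, 9); (8, 257, Nora, 9); (8, 284, Yara, 9); (8, 340, Uma, 9); (NULL, NULL, NULL, 3); (NULL, NULL, NULL, 3); (NULL, NULL, NULL, 3); (NULL, NULL, NULL, 4); (NULL, NULL, NULL, NULL)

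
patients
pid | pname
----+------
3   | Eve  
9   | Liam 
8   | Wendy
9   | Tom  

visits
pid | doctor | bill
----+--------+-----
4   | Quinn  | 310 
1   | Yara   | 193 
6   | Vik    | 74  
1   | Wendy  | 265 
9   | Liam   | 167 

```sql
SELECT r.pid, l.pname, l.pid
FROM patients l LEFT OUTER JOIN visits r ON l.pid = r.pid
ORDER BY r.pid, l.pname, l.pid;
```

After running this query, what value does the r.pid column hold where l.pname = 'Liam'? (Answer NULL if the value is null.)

9

LEFT JOIN keeps every row from `patients`; unmatched rows get NULL for `visits`'s columns.
Matching on l.pid = r.pid.
- pid=3: no r row matches, row kept with r columns NULL.
- pid=9: 1 matching r row(s), so 1 row(s) emitted.
- pid=8: no r row matches, row kept with r columns NULL.
- pid=9: 1 matching r row(s), so 1 row(s) emitted.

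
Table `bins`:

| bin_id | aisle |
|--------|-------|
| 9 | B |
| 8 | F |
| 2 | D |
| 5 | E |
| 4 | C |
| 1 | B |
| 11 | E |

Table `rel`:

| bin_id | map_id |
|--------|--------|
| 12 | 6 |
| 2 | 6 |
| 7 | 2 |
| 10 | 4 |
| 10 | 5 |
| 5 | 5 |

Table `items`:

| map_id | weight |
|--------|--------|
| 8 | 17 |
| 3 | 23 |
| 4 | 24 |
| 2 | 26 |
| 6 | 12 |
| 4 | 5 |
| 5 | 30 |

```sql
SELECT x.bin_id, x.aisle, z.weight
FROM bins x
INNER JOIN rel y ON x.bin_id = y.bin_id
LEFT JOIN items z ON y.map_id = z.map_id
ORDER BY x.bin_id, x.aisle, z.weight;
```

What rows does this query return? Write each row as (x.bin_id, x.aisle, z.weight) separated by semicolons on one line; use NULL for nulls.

Joins associate left-to-right: bins INNER JOIN rel on bin_id gives 2 intermediate row(s).
Then LEFT JOIN `items z` on map_id: each of those 2 rows is kept; rows whose y.map_id has no match in z get NULL for z's columns.

(2, D, 12); (5, E, 30)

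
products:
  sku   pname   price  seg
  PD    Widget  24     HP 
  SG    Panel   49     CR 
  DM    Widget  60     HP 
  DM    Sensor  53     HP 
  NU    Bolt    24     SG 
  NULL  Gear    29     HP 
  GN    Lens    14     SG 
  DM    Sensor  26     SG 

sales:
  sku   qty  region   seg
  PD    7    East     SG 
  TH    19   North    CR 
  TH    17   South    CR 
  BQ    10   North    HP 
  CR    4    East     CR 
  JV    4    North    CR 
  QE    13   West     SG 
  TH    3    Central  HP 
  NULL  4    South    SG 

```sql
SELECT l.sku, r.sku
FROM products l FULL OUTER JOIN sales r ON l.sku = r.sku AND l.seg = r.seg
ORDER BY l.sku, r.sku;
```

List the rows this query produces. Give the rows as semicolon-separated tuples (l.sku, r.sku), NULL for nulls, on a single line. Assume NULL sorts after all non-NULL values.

FULL OUTER JOIN keeps every row from both sides; unmatched rows get NULL for the other side's columns.
Matching on l.sku = r.sku AND l.seg = r.seg. A NULL in a compared column never satisfies the condition.
- sku=PD, seg=HP: no r row matches, row kept with r columns NULL.
- sku=SG, seg=CR: no r row matches, row kept with r columns NULL.
- sku=DM, seg=HP: no r row matches, row kept with r columns NULL.
- sku=DM, seg=HP: no r row matches, row kept with r columns NULL.
- sku=NU, seg=SG: no r row matches, row kept with r columns NULL.
- sku=NULL, seg=HP: no r row matches, row kept with r columns NULL.
- sku=GN, seg=SG: no r row matches, row kept with r columns NULL.
- sku=DM, seg=SG: no r row matches, row kept with r columns NULL.
- 9 row(s) from r found no l partner → padded with NULL.

(DM, NULL); (DM, NULL); (DM, NULL); (GN, NULL); (NU, NULL); (PD, NULL); (SG, NULL); (NULL, BQ); (NULL, CR); (NULL, JV); (NULL, PD); (NULL, QE); (NULL, TH); (NULL, TH); (NULL, TH); (NULL, NULL); (NULL, NULL)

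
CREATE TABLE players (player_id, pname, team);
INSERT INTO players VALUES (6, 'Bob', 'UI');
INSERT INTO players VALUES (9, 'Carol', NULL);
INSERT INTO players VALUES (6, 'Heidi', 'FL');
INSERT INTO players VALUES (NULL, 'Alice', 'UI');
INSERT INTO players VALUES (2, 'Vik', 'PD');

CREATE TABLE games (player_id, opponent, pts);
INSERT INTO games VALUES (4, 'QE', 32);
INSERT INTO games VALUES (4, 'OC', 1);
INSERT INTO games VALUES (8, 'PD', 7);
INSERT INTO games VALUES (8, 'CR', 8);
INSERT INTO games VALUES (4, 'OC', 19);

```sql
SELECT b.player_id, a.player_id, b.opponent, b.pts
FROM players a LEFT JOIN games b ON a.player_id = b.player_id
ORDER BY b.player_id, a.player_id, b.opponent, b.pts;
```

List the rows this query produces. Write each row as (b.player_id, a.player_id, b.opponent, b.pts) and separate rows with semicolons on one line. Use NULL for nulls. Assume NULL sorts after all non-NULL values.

LEFT JOIN keeps every row from `players`; unmatched rows get NULL for `games`'s columns.
Matching on a.player_id = b.player_id. A NULL in a compared column never satisfies the condition.
Matched pairs: 0; unmatched a rows kept: 5.

(NULL, 2, NULL, NULL); (NULL, 6, NULL, NULL); (NULL, 6, NULL, NULL); (NULL, 9, NULL, NULL); (NULL, NULL, NULL, NULL)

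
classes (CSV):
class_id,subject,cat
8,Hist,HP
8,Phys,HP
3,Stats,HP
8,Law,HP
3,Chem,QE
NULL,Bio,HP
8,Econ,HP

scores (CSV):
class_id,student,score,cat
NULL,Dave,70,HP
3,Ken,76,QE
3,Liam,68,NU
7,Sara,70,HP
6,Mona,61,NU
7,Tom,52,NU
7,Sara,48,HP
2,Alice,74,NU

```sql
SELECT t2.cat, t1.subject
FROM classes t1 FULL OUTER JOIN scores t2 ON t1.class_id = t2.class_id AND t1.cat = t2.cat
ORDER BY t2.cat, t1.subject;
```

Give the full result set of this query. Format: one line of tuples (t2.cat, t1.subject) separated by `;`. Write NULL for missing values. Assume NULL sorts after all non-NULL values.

FULL OUTER JOIN keeps every row from both sides; unmatched rows get NULL for the other side's columns.
Matching on t1.class_id = t2.class_id AND t1.cat = t2.cat. A NULL in a compared column never satisfies the condition.
Matched pairs: 1; unmatched t1 rows kept: 6; unmatched t2 rows kept: 7.

(HP, NULL); (HP, NULL); (HP, NULL); (NU, NULL); (NU, NULL); (NU, NULL); (NU, NULL); (QE, Chem); (NULL, Bio); (NULL, Econ); (NULL, Hist); (NULL, Law); (NULL, Phys); (NULL, Stats)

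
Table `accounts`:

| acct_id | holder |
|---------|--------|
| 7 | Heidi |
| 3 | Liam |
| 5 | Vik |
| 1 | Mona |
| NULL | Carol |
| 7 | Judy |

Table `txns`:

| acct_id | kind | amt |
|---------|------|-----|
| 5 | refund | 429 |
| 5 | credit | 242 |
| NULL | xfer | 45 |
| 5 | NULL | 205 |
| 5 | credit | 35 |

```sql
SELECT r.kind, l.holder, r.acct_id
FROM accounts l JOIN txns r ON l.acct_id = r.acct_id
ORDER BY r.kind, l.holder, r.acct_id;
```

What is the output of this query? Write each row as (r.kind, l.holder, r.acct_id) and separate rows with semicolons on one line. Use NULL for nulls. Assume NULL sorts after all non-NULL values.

INNER JOIN keeps only pairs where the ON condition holds.
Matching on l.acct_id = r.acct_id. A NULL in a compared column never satisfies the condition.
Matched pairs: 4.

(credit, Vik, 5); (credit, Vik, 5); (refund, Vik, 5); (NULL, Vik, 5)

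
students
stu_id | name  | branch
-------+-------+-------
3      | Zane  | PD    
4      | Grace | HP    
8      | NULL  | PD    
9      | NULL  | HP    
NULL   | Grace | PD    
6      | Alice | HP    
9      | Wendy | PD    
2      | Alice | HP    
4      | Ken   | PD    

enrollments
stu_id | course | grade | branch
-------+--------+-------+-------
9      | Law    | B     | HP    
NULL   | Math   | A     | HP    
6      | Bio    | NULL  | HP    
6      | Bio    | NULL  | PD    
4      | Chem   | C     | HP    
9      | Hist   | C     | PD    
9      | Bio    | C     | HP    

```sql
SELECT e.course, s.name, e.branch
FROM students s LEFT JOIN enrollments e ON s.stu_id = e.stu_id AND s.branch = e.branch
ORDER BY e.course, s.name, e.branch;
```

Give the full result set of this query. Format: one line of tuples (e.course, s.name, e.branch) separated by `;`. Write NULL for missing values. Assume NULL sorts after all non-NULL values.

(Bio, Alice, HP); (Bio, NULL, HP); (Chem, Grace, HP); (Hist, Wendy, PD); (Law, NULL, HP); (NULL, Alice, NULL); (NULL, Grace, NULL); (NULL, Ken, NULL); (NULL, Zane, NULL); (NULL, NULL, NULL)

LEFT JOIN keeps every row from `students`; unmatched rows get NULL for `enrollments`'s columns.
Matching on s.stu_id = e.stu_id AND s.branch = e.branch. A NULL in a compared column never satisfies the condition.
- stu_id=3, branch=PD: no e row matches, row kept with e columns NULL.
- stu_id=4, branch=HP: 1 matching e row(s), so 1 row(s) emitted.
- stu_id=8, branch=PD: no e row matches, row kept with e columns NULL.
- stu_id=9, branch=HP: 2 matching e row(s), so 2 row(s) emitted.
- stu_id=NULL, branch=PD: no e row matches, row kept with e columns NULL.
- stu_id=6, branch=HP: 1 matching e row(s), so 1 row(s) emitted.
- stu_id=9, branch=PD: 1 matching e row(s), so 1 row(s) emitted.
- stu_id=2, branch=HP: no e row matches, row kept with e columns NULL.
- stu_id=4, branch=PD: no e row matches, row kept with e columns NULL.
After projecting and ordering:
e.course | s.name | e.branch
Bio | Alice | HP
Bio | NULL | HP
Chem | Grace | HP
Hist | Wendy | PD
Law | NULL | HP
NULL | Alice | NULL
NULL | Grace | NULL
NULL | Ken | NULL
NULL | Zane | NULL
NULL | NULL | NULL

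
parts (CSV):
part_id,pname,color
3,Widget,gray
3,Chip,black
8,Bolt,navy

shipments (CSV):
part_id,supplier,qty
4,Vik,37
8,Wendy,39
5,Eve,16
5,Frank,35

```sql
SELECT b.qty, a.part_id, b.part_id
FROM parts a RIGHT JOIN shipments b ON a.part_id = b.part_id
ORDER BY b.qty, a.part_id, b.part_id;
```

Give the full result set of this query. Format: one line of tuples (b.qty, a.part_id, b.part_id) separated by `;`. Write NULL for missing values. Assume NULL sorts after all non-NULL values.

RIGHT JOIN keeps every row from `shipments`; unmatched rows get NULL for `parts`'s columns.
Matching on a.part_id = b.part_id.
- a row (part_id=3): no match.
- a row (part_id=3): no match.
- a row (part_id=8): matches 1 b row(s) → 1 output row(s).
- 3 row(s) from b found no a partner → padded with NULL.
After projecting and ordering:
b.qty | a.part_id | b.part_id
16 | NULL | 5
35 | NULL | 5
37 | NULL | 4
39 | 8 | 8

(16, NULL, 5); (35, NULL, 5); (37, NULL, 4); (39, 8, 8)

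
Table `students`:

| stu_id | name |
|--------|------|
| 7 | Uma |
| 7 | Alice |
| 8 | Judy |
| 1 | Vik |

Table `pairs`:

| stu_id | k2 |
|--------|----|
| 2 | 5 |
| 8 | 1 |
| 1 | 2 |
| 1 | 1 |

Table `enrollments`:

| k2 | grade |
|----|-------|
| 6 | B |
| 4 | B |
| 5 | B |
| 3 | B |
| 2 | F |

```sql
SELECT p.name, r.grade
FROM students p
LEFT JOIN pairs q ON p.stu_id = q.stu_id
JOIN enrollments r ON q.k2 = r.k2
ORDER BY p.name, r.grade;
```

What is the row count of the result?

Evaluate left to right. First `students p LEFT JOIN pairs q` on stu_id: 5 row(s).
Then INNER JOIN `enrollments r` on k2: keep only rows whose q.k2 appears in r.
Result: 1 row(s).

1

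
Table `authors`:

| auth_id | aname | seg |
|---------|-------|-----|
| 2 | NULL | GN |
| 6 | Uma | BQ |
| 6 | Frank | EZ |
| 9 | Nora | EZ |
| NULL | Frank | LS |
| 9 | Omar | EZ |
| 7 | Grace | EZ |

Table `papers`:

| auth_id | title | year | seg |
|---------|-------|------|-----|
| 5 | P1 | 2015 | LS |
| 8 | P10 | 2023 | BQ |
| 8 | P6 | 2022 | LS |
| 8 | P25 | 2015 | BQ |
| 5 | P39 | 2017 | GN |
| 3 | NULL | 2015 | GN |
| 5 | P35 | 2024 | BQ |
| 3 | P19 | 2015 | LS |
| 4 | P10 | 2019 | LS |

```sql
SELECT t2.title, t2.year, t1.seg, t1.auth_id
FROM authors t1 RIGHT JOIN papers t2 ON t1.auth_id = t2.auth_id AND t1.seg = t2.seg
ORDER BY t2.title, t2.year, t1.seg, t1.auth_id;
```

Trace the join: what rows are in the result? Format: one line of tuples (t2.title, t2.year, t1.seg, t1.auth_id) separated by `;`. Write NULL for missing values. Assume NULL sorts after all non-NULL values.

(P1, 2015, NULL, NULL); (P10, 2019, NULL, NULL); (P10, 2023, NULL, NULL); (P19, 2015, NULL, NULL); (P25, 2015, NULL, NULL); (P35, 2024, NULL, NULL); (P39, 2017, NULL, NULL); (P6, 2022, NULL, NULL); (NULL, 2015, NULL, NULL)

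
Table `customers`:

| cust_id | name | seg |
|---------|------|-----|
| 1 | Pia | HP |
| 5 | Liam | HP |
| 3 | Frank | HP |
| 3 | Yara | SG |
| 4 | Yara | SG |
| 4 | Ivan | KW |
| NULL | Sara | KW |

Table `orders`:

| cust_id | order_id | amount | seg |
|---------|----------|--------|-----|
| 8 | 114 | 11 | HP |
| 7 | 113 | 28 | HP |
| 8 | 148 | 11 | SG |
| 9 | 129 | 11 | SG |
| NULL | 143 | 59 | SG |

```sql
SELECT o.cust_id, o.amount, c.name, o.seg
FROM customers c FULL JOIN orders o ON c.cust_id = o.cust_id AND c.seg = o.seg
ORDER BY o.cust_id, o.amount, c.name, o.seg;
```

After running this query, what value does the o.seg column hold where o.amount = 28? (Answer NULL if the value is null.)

FULL OUTER JOIN keeps every row from both sides; unmatched rows get NULL for the other side's columns.
Matching on c.cust_id = o.cust_id AND c.seg = o.seg. A NULL in a compared column never satisfies the condition.
- c row (cust_id=1, seg=HP): no match → kept, o columns NULL.
- c row (cust_id=5, seg=HP): no match → kept, o columns NULL.
- c row (cust_id=3, seg=HP): no match → kept, o columns NULL.
- c row (cust_id=3, seg=SG): no match → kept, o columns NULL.
- c row (cust_id=4, seg=SG): no match → kept, o columns NULL.
- c row (cust_id=4, seg=KW): no match → kept, o columns NULL.
- c row (cust_id=NULL, seg=KW): no match → kept, o columns NULL.
- plus 5 unmatched o row(s), each kept with NULL c columns.

HP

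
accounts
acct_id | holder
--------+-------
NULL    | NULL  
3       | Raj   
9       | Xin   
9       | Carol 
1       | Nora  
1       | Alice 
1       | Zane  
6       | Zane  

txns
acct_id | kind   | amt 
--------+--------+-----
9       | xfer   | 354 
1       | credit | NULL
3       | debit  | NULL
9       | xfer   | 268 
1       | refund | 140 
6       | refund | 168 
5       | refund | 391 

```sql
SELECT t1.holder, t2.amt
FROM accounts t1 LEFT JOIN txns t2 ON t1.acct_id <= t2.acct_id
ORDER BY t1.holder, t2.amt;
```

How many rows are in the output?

34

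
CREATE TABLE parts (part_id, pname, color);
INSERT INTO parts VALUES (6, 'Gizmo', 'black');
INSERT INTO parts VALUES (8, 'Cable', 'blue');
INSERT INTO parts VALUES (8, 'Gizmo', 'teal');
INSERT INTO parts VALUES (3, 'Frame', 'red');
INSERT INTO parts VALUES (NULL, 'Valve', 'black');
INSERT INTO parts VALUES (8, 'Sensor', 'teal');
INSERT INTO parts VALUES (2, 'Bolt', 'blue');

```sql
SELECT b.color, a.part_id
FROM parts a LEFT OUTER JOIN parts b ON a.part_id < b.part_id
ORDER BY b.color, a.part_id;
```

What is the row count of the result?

16

LEFT JOIN keeps every row from `parts a`; unmatched rows get NULL for `parts b`'s columns.
Matching on a.part_id < b.part_id. A NULL in a compared column never satisfies the condition.
- a[0] part_id=6 → 3 match(es) in b → 3 row(s).
- a[1] part_id=8 → no match; kept with NULLs on the b side.
- a[2] part_id=8 → no match; kept with NULLs on the b side.
- a[3] part_id=3 → 4 match(es) in b → 4 row(s).
- a[4] part_id=NULL → no match; kept with NULLs on the b side.
- a[5] part_id=8 → no match; kept with NULLs on the b side.
- a[6] part_id=2 → 5 match(es) in b → 5 row(s).
Total: 12 matched + 4 padded = 16 rows.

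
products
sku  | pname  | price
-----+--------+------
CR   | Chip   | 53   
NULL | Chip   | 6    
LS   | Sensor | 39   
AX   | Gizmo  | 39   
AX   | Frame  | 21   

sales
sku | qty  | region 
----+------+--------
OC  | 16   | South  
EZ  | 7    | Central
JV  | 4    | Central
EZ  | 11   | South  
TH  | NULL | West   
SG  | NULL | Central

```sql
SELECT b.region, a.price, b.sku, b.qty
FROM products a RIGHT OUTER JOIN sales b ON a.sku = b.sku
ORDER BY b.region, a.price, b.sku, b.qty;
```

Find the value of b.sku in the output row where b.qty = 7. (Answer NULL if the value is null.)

RIGHT JOIN keeps every row from `sales`; unmatched rows get NULL for `products`'s columns.
Matching on a.sku = b.sku. A NULL in a compared column never satisfies the condition.
- a row (sku=CR): no match.
- a row (sku=NULL): no match.
- a row (sku=LS): no match.
- a row (sku=AX): no match.
- a row (sku=AX): no match.
- 6 b row(s) had no a match → kept, a columns NULL.

EZ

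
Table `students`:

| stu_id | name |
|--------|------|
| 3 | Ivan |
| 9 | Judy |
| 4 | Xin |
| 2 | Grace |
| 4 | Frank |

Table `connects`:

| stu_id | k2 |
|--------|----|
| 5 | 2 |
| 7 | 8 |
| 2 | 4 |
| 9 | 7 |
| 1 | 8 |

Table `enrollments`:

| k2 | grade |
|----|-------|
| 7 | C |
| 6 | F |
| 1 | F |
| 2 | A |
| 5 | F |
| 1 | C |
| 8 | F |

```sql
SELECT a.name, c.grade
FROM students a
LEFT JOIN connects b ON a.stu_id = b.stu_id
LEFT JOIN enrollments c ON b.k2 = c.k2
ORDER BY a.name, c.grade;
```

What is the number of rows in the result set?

5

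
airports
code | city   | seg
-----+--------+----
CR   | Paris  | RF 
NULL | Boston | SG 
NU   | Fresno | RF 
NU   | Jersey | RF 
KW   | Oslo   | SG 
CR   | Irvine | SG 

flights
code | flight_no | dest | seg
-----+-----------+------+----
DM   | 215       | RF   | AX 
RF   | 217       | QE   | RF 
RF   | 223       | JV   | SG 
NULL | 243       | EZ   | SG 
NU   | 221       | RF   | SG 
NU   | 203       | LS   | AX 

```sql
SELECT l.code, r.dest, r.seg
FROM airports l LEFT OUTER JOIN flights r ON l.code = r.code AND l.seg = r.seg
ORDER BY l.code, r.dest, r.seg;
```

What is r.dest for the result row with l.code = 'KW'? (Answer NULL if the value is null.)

NULL

LEFT JOIN keeps every row from `airports`; unmatched rows get NULL for `flights`'s columns.
Matching on l.code = r.code AND l.seg = r.seg. A NULL in a compared column never satisfies the condition.
Matched pairs: 0; unmatched l rows kept: 6.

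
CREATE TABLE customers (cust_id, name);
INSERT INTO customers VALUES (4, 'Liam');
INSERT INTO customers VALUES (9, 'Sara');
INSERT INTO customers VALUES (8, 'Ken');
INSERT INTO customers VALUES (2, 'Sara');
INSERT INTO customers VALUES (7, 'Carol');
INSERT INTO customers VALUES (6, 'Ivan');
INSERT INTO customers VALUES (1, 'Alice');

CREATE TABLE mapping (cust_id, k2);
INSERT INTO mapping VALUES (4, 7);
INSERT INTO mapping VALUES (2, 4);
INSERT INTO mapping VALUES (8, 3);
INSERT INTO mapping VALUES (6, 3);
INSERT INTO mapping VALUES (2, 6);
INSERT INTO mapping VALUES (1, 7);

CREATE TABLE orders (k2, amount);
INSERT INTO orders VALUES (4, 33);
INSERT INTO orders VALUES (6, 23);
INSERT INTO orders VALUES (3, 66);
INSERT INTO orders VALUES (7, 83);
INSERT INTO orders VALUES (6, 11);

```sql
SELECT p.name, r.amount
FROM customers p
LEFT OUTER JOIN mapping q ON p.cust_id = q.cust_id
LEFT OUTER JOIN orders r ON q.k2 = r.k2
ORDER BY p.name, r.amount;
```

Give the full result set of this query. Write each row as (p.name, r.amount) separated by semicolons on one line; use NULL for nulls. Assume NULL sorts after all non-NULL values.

(Alice, 83); (Carol, NULL); (Ivan, 66); (Ken, 66); (Liam, 83); (Sara, 11); (Sara, 23); (Sara, 33); (Sara, NULL)

Joins associate left-to-right: customers LEFT JOIN mapping on cust_id gives 8 intermediate row(s).
Then LEFT JOIN `orders r` on k2: each of those 8 rows is kept; rows whose q.k2 has no match in r get NULL for r's columns.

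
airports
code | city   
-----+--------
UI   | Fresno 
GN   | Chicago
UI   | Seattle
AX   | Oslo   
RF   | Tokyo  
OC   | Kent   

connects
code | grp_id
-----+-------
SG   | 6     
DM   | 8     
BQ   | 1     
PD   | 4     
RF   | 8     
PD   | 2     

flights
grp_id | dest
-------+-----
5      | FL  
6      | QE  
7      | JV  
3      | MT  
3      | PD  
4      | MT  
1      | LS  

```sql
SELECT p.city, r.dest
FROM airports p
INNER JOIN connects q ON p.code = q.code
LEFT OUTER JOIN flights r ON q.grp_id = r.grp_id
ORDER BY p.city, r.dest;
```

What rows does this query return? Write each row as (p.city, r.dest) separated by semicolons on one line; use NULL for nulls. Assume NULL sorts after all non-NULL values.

Evaluate left to right. First `airports p INNER JOIN connects q` on code: 1 row(s).
Then LEFT JOIN `flights r` on grp_id: each of those 1 rows is kept; rows whose q.grp_id has no match in r get NULL for r's columns.

(Tokyo, NULL)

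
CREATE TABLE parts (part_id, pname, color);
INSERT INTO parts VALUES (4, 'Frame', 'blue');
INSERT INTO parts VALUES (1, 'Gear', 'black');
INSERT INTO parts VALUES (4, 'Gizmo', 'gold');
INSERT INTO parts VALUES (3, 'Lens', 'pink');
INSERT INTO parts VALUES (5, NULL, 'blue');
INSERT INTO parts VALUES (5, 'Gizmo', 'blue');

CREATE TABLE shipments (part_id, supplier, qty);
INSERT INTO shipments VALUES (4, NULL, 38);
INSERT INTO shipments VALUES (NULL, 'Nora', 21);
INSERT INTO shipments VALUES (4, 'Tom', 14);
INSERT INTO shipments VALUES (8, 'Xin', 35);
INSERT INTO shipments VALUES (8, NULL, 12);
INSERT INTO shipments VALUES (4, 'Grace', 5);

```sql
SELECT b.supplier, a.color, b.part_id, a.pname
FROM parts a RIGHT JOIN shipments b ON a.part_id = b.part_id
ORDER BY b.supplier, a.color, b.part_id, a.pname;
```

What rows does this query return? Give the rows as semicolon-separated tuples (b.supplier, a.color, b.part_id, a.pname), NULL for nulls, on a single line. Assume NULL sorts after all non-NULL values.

RIGHT JOIN keeps every row from `shipments`; unmatched rows get NULL for `parts`'s columns.
Matching on a.part_id = b.part_id. A NULL in a compared column never satisfies the condition.
- part_id=4: 3 matching b row(s), so 3 row(s) emitted.
- part_id=1: no matching b row.
- part_id=4: 3 matching b row(s), so 3 row(s) emitted.
- part_id=3: no matching b row.
- part_id=5: no matching b row.
- part_id=5: no matching b row.
- plus 3 unmatched b row(s), each kept with NULL a columns.
After projecting and ordering:
b.supplier | a.color | b.part_id | a.pname
Grace | blue | 4 | Frame
Grace | gold | 4 | Gizmo
Nora | NULL | NULL | NULL
Tom | blue | 4 | Frame
Tom | gold | 4 | Gizmo
Xin | NULL | 8 | NULL
NULL | blue | 4 | Frame
NULL | gold | 4 | Gizmo
NULL | NULL | 8 | NULL

(Grace, blue, 4, Frame); (Grace, gold, 4, Gizmo); (Nora, NULL, NULL, NULL); (Tom, blue, 4, Frame); (Tom, gold, 4, Gizmo); (Xin, NULL, 8, NULL); (NULL, blue, 4, Frame); (NULL, gold, 4, Gizmo); (NULL, NULL, 8, NULL)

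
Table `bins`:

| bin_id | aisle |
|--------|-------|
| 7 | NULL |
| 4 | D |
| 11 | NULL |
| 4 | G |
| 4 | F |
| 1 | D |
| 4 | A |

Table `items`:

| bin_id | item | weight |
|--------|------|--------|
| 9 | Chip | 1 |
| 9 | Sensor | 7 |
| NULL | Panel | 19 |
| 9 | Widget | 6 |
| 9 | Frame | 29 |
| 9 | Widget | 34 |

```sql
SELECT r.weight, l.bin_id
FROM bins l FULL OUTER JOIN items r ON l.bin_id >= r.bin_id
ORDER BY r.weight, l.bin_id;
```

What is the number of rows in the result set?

FULL OUTER JOIN keeps every row from both sides; unmatched rows get NULL for the other side's columns.
Matching on l.bin_id >= r.bin_id. A NULL in a compared column never satisfies the condition.
- l (bin_id=7) has no partner → padded with NULL.
- l (bin_id=4) has no partner → padded with NULL.
- l (bin_id=11) pairs with 5 row(s) of r.
- l (bin_id=4) has no partner → padded with NULL.
- l (bin_id=4) has no partner → padded with NULL.
- l (bin_id=1) has no partner → padded with NULL.
- l (bin_id=4) has no partner → padded with NULL.
- plus 1 unmatched r row(s), each kept with NULL l columns.
Total: 5 matched + 7 padded = 12 rows.

12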